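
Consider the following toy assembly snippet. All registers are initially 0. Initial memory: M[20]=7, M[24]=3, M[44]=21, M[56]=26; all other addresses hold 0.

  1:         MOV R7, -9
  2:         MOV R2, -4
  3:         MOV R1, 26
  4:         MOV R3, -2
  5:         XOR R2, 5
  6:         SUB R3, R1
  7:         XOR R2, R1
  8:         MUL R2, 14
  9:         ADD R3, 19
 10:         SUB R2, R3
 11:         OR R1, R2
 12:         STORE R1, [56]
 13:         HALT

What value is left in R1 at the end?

R7=-9
R2=-4
R1=26
R3=-2
R2=(-4)^5=-7
R3=(-2)-26=-28
R2=(-7)^26=-29
R2=(-29)*14=-406
R3=(-28)+19=-9
R2=(-406)-(-9)=-397
R1=26|(-397)=-389
STORE R1, [56] → M[56]=-389
halt.

-389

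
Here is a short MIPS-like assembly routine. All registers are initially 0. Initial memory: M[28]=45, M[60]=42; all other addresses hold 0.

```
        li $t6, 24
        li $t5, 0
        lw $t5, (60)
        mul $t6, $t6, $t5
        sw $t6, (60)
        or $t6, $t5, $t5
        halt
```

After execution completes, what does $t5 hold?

42

$t6=24
$t5=0
$t5=M[60]=42
$t6=24*42=1008
sw $t6, (60) → M[60]=1008
$t6=42|42=42
halt.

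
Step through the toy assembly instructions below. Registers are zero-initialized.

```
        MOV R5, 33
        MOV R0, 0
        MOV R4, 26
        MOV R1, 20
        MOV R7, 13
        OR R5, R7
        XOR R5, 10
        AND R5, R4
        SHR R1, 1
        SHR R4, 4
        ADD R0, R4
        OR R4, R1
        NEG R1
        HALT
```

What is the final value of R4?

R5=33
R0=0
R4=26
R1=20
R7=13
R5=33|13=45
R5=45^10=39
R5=39&26=2
R1=20>>1=10
R4=26>>4=1
R0=0+1=1
R4=1|10=11
R1=-(10)=-10
halt.

11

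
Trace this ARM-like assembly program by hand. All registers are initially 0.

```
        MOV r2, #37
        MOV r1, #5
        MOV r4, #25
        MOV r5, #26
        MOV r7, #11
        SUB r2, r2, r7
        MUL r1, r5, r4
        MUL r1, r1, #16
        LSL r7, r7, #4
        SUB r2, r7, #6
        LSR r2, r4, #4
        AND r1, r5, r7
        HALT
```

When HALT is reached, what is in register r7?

176

after MOV r2, #37: r2=37
after MOV r1, #5: r1=5
after MOV r4, #25: r4=25
after MOV r5, #26: r5=26
after MOV r7, #11: r7=11
after SUB r2, r2, r7: r2=37-11=26
after MUL r1, r5, r4: r1=26*25=650
after MUL r1, r1, #16: r1=650*16=10400
after LSL r7, r7, #4: r7=11<<4=176
after SUB r2, r7, #6: r2=176-6=170
after LSR r2, r4, #4: r2=25>>4=1
after AND r1, r5, r7: r1=26&176=16
halt.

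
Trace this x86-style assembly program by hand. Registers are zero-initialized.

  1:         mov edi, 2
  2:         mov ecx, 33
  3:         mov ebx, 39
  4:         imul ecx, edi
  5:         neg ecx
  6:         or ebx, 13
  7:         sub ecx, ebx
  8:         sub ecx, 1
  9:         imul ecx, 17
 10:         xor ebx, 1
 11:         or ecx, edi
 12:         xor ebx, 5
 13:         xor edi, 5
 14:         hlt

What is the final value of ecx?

-1938

after mov edi, 2: edi=2
after mov ecx, 33: ecx=33
after mov ebx, 39: ebx=39
after imul ecx, edi: ecx=33*2=66
after neg ecx: ecx=-(66)=-66
after or ebx, 13: ebx=39|13=47
after sub ecx, ebx: ecx=(-66)-47=-113
after sub ecx, 1: ecx=(-113)-1=-114
after imul ecx, 17: ecx=(-114)*17=-1938
after xor ebx, 1: ebx=47^1=46
after or ecx, edi: ecx=(-1938)|2=-1938
after xor ebx, 5: ebx=46^5=43
after xor edi, 5: edi=2^5=7
halt.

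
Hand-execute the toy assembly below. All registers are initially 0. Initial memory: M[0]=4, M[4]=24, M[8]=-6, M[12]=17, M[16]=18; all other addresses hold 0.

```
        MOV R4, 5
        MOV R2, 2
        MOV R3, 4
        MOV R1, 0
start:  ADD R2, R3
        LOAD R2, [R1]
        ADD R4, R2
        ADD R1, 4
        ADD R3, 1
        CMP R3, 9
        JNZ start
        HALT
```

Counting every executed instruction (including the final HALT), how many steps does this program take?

R4=5
R2=2
R3=4
R1=0
R2=2+4=6
R2=M[0]=4
R4=5+4=9
R1=0+4=4
R3=4+1=5
CMP R3, 9  (cmp 5,9)
JNZ start: taken
R2=4+5=9
R2=M[4]=24
R4=9+24=33
R1=4+4=8
R3=5+1=6
CMP R3, 9  (cmp 6,9)
JNZ start: taken
R2=24+6=30
R2=M[8]=-6
R4=33+(-6)=27
R1=8+4=12
R3=6+1=7
CMP R3, 9  (cmp 7,9)
JNZ start: taken
R2=(-6)+7=1
R2=M[12]=17
R4=27+17=44
R1=12+4=16
R3=7+1=8
CMP R3, 9  (cmp 8,9)
JNZ start: taken
R2=17+8=25
R2=M[16]=18
R4=44+18=62
R1=16+4=20
R3=8+1=9
CMP R3, 9  (cmp 9,9)
JNZ start: not taken
halt.
Total executed instructions: 40.

40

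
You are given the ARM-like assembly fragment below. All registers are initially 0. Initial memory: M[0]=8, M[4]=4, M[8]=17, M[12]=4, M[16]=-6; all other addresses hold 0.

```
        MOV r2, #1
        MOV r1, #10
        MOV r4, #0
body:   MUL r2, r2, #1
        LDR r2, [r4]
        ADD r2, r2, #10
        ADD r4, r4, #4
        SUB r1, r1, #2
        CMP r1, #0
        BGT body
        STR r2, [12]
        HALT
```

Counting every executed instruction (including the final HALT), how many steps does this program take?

r2=1
r1=10
r4=0
r2=1*1=1
r2=M[0]=8
r2=8+10=18
r4=0+4=4
r1=10-2=8
CMP r1, #0  (cmp 8,0)
BGT body: taken
r2=18*1=18
r2=M[4]=4
r2=4+10=14
r4=4+4=8
r1=8-2=6
CMP r1, #0  (cmp 6,0)
BGT body: taken
r2=14*1=14
r2=M[8]=17
r2=17+10=27
r4=8+4=12
r1=6-2=4
CMP r1, #0  (cmp 4,0)
BGT body: taken
r2=27*1=27
r2=M[12]=4
r2=4+10=14
r4=12+4=16
r1=4-2=2
CMP r1, #0  (cmp 2,0)
BGT body: taken
r2=14*1=14
r2=M[16]=-6
r2=(-6)+10=4
r4=16+4=20
r1=2-2=0
CMP r1, #0  (cmp 0,0)
BGT body: not taken
STR r2, [12] → M[12]=4
halt.
Total executed instructions: 40.

40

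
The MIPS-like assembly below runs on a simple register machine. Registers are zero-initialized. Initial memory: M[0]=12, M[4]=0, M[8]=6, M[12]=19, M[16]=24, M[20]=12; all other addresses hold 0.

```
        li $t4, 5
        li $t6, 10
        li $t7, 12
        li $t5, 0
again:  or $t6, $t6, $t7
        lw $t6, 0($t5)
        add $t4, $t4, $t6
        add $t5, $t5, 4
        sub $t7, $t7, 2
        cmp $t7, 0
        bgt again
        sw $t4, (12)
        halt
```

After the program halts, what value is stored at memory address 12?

li $t4, 5 → $t4=5
li $t6, 10 → $t6=10
li $t7, 12 → $t7=12
li $t5, 0 → $t5=0
or $t6, $t6, $t7 → $t6=10|12=14
lw $t6, 0($t5) → $t6=M[0]=12
add $t4, $t4, $t6 → $t4=5+12=17
add $t5, $t5, 4 → $t5=0+4=4
sub $t7, $t7, 2 → $t7=12-2=10
cmp $t7, 0  (cmp 10,0)
bgt again: taken
or $t6, $t6, $t7 → $t6=12|10=14
lw $t6, 0($t5) → $t6=M[4]=0
add $t4, $t4, $t6 → $t4=17+0=17
add $t5, $t5, 4 → $t5=4+4=8
sub $t7, $t7, 2 → $t7=10-2=8
cmp $t7, 0  (cmp 8,0)
bgt again: taken
or $t6, $t6, $t7 → $t6=0|8=8
lw $t6, 0($t5) → $t6=M[8]=6
add $t4, $t4, $t6 → $t4=17+6=23
add $t5, $t5, 4 → $t5=8+4=12
sub $t7, $t7, 2 → $t7=8-2=6
cmp $t7, 0  (cmp 6,0)
bgt again: taken
or $t6, $t6, $t7 → $t6=6|6=6
lw $t6, 0($t5) → $t6=M[12]=19
add $t4, $t4, $t6 → $t4=23+19=42
add $t5, $t5, 4 → $t5=12+4=16
sub $t7, $t7, 2 → $t7=6-2=4
cmp $t7, 0  (cmp 4,0)
bgt again: taken
or $t6, $t6, $t7 → $t6=19|4=23
lw $t6, 0($t5) → $t6=M[16]=24
add $t4, $t4, $t6 → $t4=42+24=66
add $t5, $t5, 4 → $t5=16+4=20
sub $t7, $t7, 2 → $t7=4-2=2
cmp $t7, 0  (cmp 2,0)
bgt again: taken
or $t6, $t6, $t7 → $t6=24|2=26
lw $t6, 0($t5) → $t6=M[20]=12
add $t4, $t4, $t6 → $t4=66+12=78
add $t5, $t5, 4 → $t5=20+4=24
sub $t7, $t7, 2 → $t7=2-2=0
cmp $t7, 0  (cmp 0,0)
bgt again: not taken
sw $t4, (12) → M[12]=78
halt.

78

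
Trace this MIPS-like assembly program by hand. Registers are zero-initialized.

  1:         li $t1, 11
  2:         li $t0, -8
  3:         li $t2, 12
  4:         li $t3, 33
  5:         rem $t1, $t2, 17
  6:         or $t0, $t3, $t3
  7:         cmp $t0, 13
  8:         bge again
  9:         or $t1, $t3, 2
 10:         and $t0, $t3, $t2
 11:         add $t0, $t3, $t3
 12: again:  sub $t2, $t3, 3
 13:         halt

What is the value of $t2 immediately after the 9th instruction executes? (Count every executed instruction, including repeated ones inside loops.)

30

$t1=11
$t0=-8
$t2=12
$t3=33
$t1=12%17=12
$t0=33|33=33
cmp $t0, 13  (cmp 33,13)
bge again: taken
$t2=33-3=30
After step 9: $t2 = 30.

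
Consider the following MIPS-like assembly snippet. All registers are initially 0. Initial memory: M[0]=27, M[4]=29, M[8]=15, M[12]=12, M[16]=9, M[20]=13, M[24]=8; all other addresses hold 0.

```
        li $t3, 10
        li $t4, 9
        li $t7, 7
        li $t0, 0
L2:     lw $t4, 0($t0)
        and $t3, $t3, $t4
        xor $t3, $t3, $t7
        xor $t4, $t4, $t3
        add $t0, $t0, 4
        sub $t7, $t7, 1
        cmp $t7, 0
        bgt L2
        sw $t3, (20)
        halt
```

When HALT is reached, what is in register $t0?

$t3=10
$t4=9
$t7=7
$t0=0
$t4=M[0]=27
$t3=10&27=10
$t3=10^7=13
$t4=27^13=22
$t0=0+4=4
$t7=7-1=6
cmp $t7, 0  (cmp 6,0)
bgt L2: taken
$t4=M[4]=29
$t3=13&29=13
$t3=13^6=11
$t4=29^11=22
$t0=4+4=8
$t7=6-1=5
cmp $t7, 0  (cmp 5,0)
bgt L2: taken
$t4=M[8]=15
$t3=11&15=11
$t3=11^5=14
$t4=15^14=1
$t0=8+4=12
$t7=5-1=4
cmp $t7, 0  (cmp 4,0)
bgt L2: taken
$t4=M[12]=12
$t3=14&12=12
$t3=12^4=8
$t4=12^8=4
$t0=12+4=16
$t7=4-1=3
cmp $t7, 0  (cmp 3,0)
bgt L2: taken
$t4=M[16]=9
$t3=8&9=8
$t3=8^3=11
$t4=9^11=2
$t0=16+4=20
$t7=3-1=2
cmp $t7, 0  (cmp 2,0)
bgt L2: taken
$t4=M[20]=13
$t3=11&13=9
$t3=9^2=11
$t4=13^11=6
$t0=20+4=24
$t7=2-1=1
cmp $t7, 0  (cmp 1,0)
bgt L2: taken
$t4=M[24]=8
$t3=11&8=8
$t3=8^1=9
$t4=8^9=1
$t0=24+4=28
$t7=1-1=0
cmp $t7, 0  (cmp 0,0)
bgt L2: not taken
sw $t3, (20) → M[20]=9
halt.

28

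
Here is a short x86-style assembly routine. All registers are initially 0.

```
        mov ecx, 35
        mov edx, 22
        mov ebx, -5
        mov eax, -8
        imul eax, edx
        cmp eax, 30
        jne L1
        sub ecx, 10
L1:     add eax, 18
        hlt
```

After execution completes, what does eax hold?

-158

ecx=35
edx=22
ebx=-5
eax=-8
eax=(-8)*22=-176
cmp eax, 30  (cmp -176,30)
jne L1: taken
eax=(-176)+18=-158
halt.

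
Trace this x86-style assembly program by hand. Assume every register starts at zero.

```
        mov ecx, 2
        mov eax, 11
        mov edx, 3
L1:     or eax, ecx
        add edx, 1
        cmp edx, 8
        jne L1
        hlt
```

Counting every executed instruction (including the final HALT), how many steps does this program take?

24

mov ecx, 2 → ecx=2
mov eax, 11 → eax=11
mov edx, 3 → edx=3
or eax, ecx → eax=11|2=11
add edx, 1 → edx=3+1=4
cmp edx, 8  (cmp 4,8)
jne L1: taken
or eax, ecx → eax=11|2=11
add edx, 1 → edx=4+1=5
cmp edx, 8  (cmp 5,8)
jne L1: taken
or eax, ecx → eax=11|2=11
add edx, 1 → edx=5+1=6
cmp edx, 8  (cmp 6,8)
jne L1: taken
or eax, ecx → eax=11|2=11
add edx, 1 → edx=6+1=7
cmp edx, 8  (cmp 7,8)
jne L1: taken
or eax, ecx → eax=11|2=11
add edx, 1 → edx=7+1=8
cmp edx, 8  (cmp 8,8)
jne L1: not taken
halt.
Total executed instructions: 24.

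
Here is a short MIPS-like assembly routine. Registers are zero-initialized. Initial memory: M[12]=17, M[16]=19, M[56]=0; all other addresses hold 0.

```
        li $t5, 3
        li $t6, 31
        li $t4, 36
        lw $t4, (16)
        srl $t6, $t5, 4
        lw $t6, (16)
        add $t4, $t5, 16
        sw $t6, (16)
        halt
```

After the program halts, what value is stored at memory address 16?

19

after li $t5, 3: $t5=3
after li $t6, 31: $t6=31
after li $t4, 36: $t4=36
after lw $t4, (16): $t4=M[16]=19
after srl $t6, $t5, 4: $t6=3>>4=0
after lw $t6, (16): $t6=M[16]=19
after add $t4, $t5, 16: $t4=3+16=19
sw $t6, (16) → M[16]=19
halt.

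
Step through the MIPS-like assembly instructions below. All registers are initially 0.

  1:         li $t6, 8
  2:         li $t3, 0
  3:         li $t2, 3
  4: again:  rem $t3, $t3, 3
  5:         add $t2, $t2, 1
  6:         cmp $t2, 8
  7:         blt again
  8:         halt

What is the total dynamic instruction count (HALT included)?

$t6=8
$t3=0
$t2=3
$t3=0%3=0
$t2=3+1=4
cmp $t2, 8  (cmp 4,8)
blt again: taken
$t3=0%3=0
$t2=4+1=5
cmp $t2, 8  (cmp 5,8)
blt again: taken
$t3=0%3=0
$t2=5+1=6
cmp $t2, 8  (cmp 6,8)
blt again: taken
$t3=0%3=0
$t2=6+1=7
cmp $t2, 8  (cmp 7,8)
blt again: taken
$t3=0%3=0
$t2=7+1=8
cmp $t2, 8  (cmp 8,8)
blt again: not taken
halt.
Total executed instructions: 24.

24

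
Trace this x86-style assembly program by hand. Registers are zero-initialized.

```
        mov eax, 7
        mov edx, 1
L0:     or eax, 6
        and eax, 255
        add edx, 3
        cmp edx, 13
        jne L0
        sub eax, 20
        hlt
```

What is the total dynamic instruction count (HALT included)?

mov eax, 7 → eax=7
mov edx, 1 → edx=1
or eax, 6 → eax=7|6=7
and eax, 255 → eax=7&255=7
add edx, 3 → edx=1+3=4
cmp edx, 13  (cmp 4,13)
jne L0: taken
or eax, 6 → eax=7|6=7
and eax, 255 → eax=7&255=7
add edx, 3 → edx=4+3=7
cmp edx, 13  (cmp 7,13)
jne L0: taken
or eax, 6 → eax=7|6=7
and eax, 255 → eax=7&255=7
add edx, 3 → edx=7+3=10
cmp edx, 13  (cmp 10,13)
jne L0: taken
or eax, 6 → eax=7|6=7
and eax, 255 → eax=7&255=7
add edx, 3 → edx=10+3=13
cmp edx, 13  (cmp 13,13)
jne L0: not taken
sub eax, 20 → eax=7-20=-13
halt.
Total executed instructions: 24.

24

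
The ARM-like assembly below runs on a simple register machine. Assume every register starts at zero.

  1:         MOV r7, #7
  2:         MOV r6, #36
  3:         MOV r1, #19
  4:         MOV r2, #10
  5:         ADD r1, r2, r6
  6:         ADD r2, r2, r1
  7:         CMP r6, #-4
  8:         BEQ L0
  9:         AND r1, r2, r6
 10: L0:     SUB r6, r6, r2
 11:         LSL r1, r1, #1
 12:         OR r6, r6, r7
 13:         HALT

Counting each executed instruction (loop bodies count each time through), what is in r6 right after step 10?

r7=7
r6=36
r1=19
r2=10
r1=10+36=46
r2=10+46=56
CMP r6, #-4  (cmp 36,-4)
BEQ L0: not taken
r1=56&36=32
r6=36-56=-20
After step 10: r6 = -20.

-20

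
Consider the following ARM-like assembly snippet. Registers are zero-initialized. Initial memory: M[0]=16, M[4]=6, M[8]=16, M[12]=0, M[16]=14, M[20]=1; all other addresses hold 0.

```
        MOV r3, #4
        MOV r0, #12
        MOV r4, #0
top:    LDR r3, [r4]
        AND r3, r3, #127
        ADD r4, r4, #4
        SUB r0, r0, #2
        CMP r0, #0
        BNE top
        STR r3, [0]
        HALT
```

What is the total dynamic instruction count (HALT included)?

41

MOV r3, #4 → r3=4
MOV r0, #12 → r0=12
MOV r4, #0 → r4=0
LDR r3, [r4] → r3=M[0]=16
AND r3, r3, #127 → r3=16&127=16
ADD r4, r4, #4 → r4=0+4=4
SUB r0, r0, #2 → r0=12-2=10
CMP r0, #0  (cmp 10,0)
BNE top: taken
LDR r3, [r4] → r3=M[4]=6
AND r3, r3, #127 → r3=6&127=6
ADD r4, r4, #4 → r4=4+4=8
SUB r0, r0, #2 → r0=10-2=8
CMP r0, #0  (cmp 8,0)
BNE top: taken
LDR r3, [r4] → r3=M[8]=16
AND r3, r3, #127 → r3=16&127=16
ADD r4, r4, #4 → r4=8+4=12
SUB r0, r0, #2 → r0=8-2=6
CMP r0, #0  (cmp 6,0)
BNE top: taken
LDR r3, [r4] → r3=M[12]=0
AND r3, r3, #127 → r3=0&127=0
ADD r4, r4, #4 → r4=12+4=16
SUB r0, r0, #2 → r0=6-2=4
CMP r0, #0  (cmp 4,0)
BNE top: taken
LDR r3, [r4] → r3=M[16]=14
AND r3, r3, #127 → r3=14&127=14
ADD r4, r4, #4 → r4=16+4=20
SUB r0, r0, #2 → r0=4-2=2
CMP r0, #0  (cmp 2,0)
BNE top: taken
LDR r3, [r4] → r3=M[20]=1
AND r3, r3, #127 → r3=1&127=1
ADD r4, r4, #4 → r4=20+4=24
SUB r0, r0, #2 → r0=2-2=0
CMP r0, #0  (cmp 0,0)
BNE top: not taken
STR r3, [0] → M[0]=1
halt.
Total executed instructions: 41.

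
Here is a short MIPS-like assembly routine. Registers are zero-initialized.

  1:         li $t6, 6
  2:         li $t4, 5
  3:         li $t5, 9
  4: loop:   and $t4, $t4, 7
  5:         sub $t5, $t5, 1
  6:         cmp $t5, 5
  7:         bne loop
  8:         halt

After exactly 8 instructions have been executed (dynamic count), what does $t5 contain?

8

li $t6, 6 → $t6=6
li $t4, 5 → $t4=5
li $t5, 9 → $t5=9
and $t4, $t4, 7 → $t4=5&7=5
sub $t5, $t5, 1 → $t5=9-1=8
cmp $t5, 5  (cmp 8,5)
bne loop: taken
and $t4, $t4, 7 → $t4=5&7=5
After step 8: $t5 = 8.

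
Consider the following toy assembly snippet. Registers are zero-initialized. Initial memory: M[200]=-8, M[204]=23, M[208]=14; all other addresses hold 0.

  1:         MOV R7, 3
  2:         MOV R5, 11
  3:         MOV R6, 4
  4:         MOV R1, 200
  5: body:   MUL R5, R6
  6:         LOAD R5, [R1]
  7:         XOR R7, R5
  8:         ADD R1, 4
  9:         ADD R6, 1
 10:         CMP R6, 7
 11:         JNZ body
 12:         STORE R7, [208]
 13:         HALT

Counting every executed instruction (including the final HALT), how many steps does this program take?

27

R7=3
R5=11
R6=4
R1=200
R5=11*4=44
R5=M[200]=-8
R7=3^(-8)=-5
R1=200+4=204
R6=4+1=5
CMP R6, 7  (cmp 5,7)
JNZ body: taken
R5=(-8)*5=-40
R5=M[204]=23
R7=(-5)^23=-20
R1=204+4=208
R6=5+1=6
CMP R6, 7  (cmp 6,7)
JNZ body: taken
R5=23*6=138
R5=M[208]=14
R7=(-20)^14=-30
R1=208+4=212
R6=6+1=7
CMP R6, 7  (cmp 7,7)
JNZ body: not taken
STORE R7, [208] → M[208]=-30
halt.
Total executed instructions: 27.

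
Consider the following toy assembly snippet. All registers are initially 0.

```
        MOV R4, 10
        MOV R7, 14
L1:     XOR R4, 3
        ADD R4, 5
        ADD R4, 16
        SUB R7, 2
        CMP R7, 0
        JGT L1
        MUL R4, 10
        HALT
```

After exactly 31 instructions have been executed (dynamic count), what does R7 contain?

R4=10
R7=14
R4=10^3=9
R4=9+5=14
R4=14+16=30
R7=14-2=12
CMP R7, 0  (cmp 12,0)
JGT L1: taken
R4=30^3=29
R4=29+5=34
R4=34+16=50
R7=12-2=10
CMP R7, 0  (cmp 10,0)
JGT L1: taken
R4=50^3=49
R4=49+5=54
R4=54+16=70
R7=10-2=8
CMP R7, 0  (cmp 8,0)
JGT L1: taken
R4=70^3=69
R4=69+5=74
R4=74+16=90
R7=8-2=6
CMP R7, 0  (cmp 6,0)
JGT L1: taken
R4=90^3=89
R4=89+5=94
R4=94+16=110
R7=6-2=4
CMP R7, 0  (cmp 4,0)
After step 31: R7 = 4.

4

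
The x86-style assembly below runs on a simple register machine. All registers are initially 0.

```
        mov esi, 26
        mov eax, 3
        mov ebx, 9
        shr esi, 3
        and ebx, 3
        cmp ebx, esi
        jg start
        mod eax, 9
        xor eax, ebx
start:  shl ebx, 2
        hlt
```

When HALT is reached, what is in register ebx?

mov esi, 26 → esi=26
mov eax, 3 → eax=3
mov ebx, 9 → ebx=9
shr esi, 3 → esi=26>>3=3
and ebx, 3 → ebx=9&3=1
cmp ebx, esi  (cmp 1,3)
jg start: not taken
mod eax, 9 → eax=3%9=3
xor eax, ebx → eax=3^1=2
shl ebx, 2 → ebx=1<<2=4
halt.

4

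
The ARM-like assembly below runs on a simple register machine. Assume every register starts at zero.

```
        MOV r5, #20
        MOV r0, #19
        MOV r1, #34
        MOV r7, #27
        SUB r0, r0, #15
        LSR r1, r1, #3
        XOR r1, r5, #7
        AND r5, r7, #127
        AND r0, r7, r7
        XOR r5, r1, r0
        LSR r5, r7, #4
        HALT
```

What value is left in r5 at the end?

1

MOV r5, #20 → r5=20
MOV r0, #19 → r0=19
MOV r1, #34 → r1=34
MOV r7, #27 → r7=27
SUB r0, r0, #15 → r0=19-15=4
LSR r1, r1, #3 → r1=34>>3=4
XOR r1, r5, #7 → r1=20^7=19
AND r5, r7, #127 → r5=27&127=27
AND r0, r7, r7 → r0=27&27=27
XOR r5, r1, r0 → r5=19^27=8
LSR r5, r7, #4 → r5=27>>4=1
halt.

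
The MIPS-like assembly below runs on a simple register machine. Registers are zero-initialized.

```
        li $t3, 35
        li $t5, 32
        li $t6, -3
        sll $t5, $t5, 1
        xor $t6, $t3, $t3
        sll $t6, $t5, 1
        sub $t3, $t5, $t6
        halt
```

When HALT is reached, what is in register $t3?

-64

$t3=35
$t5=32
$t6=-3
$t5=32<<1=64
$t6=35^35=0
$t6=64<<1=128
$t3=64-128=-64
halt.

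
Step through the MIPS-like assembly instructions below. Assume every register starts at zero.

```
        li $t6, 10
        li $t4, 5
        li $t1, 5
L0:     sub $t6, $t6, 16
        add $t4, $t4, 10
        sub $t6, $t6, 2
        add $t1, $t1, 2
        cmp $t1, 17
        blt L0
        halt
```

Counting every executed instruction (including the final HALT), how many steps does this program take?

li $t6, 10 → $t6=10
li $t4, 5 → $t4=5
li $t1, 5 → $t1=5
sub $t6, $t6, 16 → $t6=10-16=-6
add $t4, $t4, 10 → $t4=5+10=15
sub $t6, $t6, 2 → $t6=(-6)-2=-8
add $t1, $t1, 2 → $t1=5+2=7
cmp $t1, 17  (cmp 7,17)
blt L0: taken
sub $t6, $t6, 16 → $t6=(-8)-16=-24
add $t4, $t4, 10 → $t4=15+10=25
sub $t6, $t6, 2 → $t6=(-24)-2=-26
add $t1, $t1, 2 → $t1=7+2=9
cmp $t1, 17  (cmp 9,17)
blt L0: taken
sub $t6, $t6, 16 → $t6=(-26)-16=-42
add $t4, $t4, 10 → $t4=25+10=35
sub $t6, $t6, 2 → $t6=(-42)-2=-44
add $t1, $t1, 2 → $t1=9+2=11
cmp $t1, 17  (cmp 11,17)
blt L0: taken
sub $t6, $t6, 16 → $t6=(-44)-16=-60
add $t4, $t4, 10 → $t4=35+10=45
sub $t6, $t6, 2 → $t6=(-60)-2=-62
add $t1, $t1, 2 → $t1=11+2=13
cmp $t1, 17  (cmp 13,17)
blt L0: taken
sub $t6, $t6, 16 → $t6=(-62)-16=-78
add $t4, $t4, 10 → $t4=45+10=55
sub $t6, $t6, 2 → $t6=(-78)-2=-80
add $t1, $t1, 2 → $t1=13+2=15
cmp $t1, 17  (cmp 15,17)
blt L0: taken
sub $t6, $t6, 16 → $t6=(-80)-16=-96
add $t4, $t4, 10 → $t4=55+10=65
sub $t6, $t6, 2 → $t6=(-96)-2=-98
add $t1, $t1, 2 → $t1=15+2=17
cmp $t1, 17  (cmp 17,17)
blt L0: not taken
halt.
Total executed instructions: 40.

40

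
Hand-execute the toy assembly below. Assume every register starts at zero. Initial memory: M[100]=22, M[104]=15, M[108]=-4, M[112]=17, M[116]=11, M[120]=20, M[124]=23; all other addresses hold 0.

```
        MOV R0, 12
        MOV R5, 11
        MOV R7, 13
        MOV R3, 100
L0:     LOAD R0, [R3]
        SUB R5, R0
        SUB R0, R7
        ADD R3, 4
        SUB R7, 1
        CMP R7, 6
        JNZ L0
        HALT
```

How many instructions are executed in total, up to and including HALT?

54

after MOV R0, 12: R0=12
after MOV R5, 11: R5=11
after MOV R7, 13: R7=13
after MOV R3, 100: R3=100
after LOAD R0, [R3]: R0=M[100]=22
after SUB R5, R0: R5=11-22=-11
after SUB R0, R7: R0=22-13=9
after ADD R3, 4: R3=100+4=104
after SUB R7, 1: R7=13-1=12
CMP R7, 6  (cmp 12,6)
JNZ L0: taken
after LOAD R0, [R3]: R0=M[104]=15
after SUB R5, R0: R5=(-11)-15=-26
after SUB R0, R7: R0=15-12=3
after ADD R3, 4: R3=104+4=108
after SUB R7, 1: R7=12-1=11
CMP R7, 6  (cmp 11,6)
JNZ L0: taken
after LOAD R0, [R3]: R0=M[108]=-4
after SUB R5, R0: R5=(-26)-(-4)=-22
after SUB R0, R7: R0=(-4)-11=-15
after ADD R3, 4: R3=108+4=112
after SUB R7, 1: R7=11-1=10
CMP R7, 6  (cmp 10,6)
JNZ L0: taken
after LOAD R0, [R3]: R0=M[112]=17
after SUB R5, R0: R5=(-22)-17=-39
after SUB R0, R7: R0=17-10=7
after ADD R3, 4: R3=112+4=116
after SUB R7, 1: R7=10-1=9
CMP R7, 6  (cmp 9,6)
JNZ L0: taken
after LOAD R0, [R3]: R0=M[116]=11
after SUB R5, R0: R5=(-39)-11=-50
after SUB R0, R7: R0=11-9=2
after ADD R3, 4: R3=116+4=120
after SUB R7, 1: R7=9-1=8
CMP R7, 6  (cmp 8,6)
JNZ L0: taken
after LOAD R0, [R3]: R0=M[120]=20
after SUB R5, R0: R5=(-50)-20=-70
after SUB R0, R7: R0=20-8=12
after ADD R3, 4: R3=120+4=124
after SUB R7, 1: R7=8-1=7
CMP R7, 6  (cmp 7,6)
JNZ L0: taken
after LOAD R0, [R3]: R0=M[124]=23
after SUB R5, R0: R5=(-70)-23=-93
after SUB R0, R7: R0=23-7=16
after ADD R3, 4: R3=124+4=128
after SUB R7, 1: R7=7-1=6
CMP R7, 6  (cmp 6,6)
JNZ L0: not taken
halt.
Total executed instructions: 54.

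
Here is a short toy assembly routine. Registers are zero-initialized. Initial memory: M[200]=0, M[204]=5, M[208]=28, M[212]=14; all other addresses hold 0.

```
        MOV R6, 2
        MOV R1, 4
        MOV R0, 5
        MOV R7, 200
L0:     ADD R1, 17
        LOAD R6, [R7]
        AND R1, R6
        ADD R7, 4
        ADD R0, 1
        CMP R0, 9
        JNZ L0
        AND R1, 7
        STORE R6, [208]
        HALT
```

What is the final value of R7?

MOV R6, 2 → R6=2
MOV R1, 4 → R1=4
MOV R0, 5 → R0=5
MOV R7, 200 → R7=200
ADD R1, 17 → R1=4+17=21
LOAD R6, [R7] → R6=M[200]=0
AND R1, R6 → R1=21&0=0
ADD R7, 4 → R7=200+4=204
ADD R0, 1 → R0=5+1=6
CMP R0, 9  (cmp 6,9)
JNZ L0: taken
ADD R1, 17 → R1=0+17=17
LOAD R6, [R7] → R6=M[204]=5
AND R1, R6 → R1=17&5=1
ADD R7, 4 → R7=204+4=208
ADD R0, 1 → R0=6+1=7
CMP R0, 9  (cmp 7,9)
JNZ L0: taken
ADD R1, 17 → R1=1+17=18
LOAD R6, [R7] → R6=M[208]=28
AND R1, R6 → R1=18&28=16
ADD R7, 4 → R7=208+4=212
ADD R0, 1 → R0=7+1=8
CMP R0, 9  (cmp 8,9)
JNZ L0: taken
ADD R1, 17 → R1=16+17=33
LOAD R6, [R7] → R6=M[212]=14
AND R1, R6 → R1=33&14=0
ADD R7, 4 → R7=212+4=216
ADD R0, 1 → R0=8+1=9
CMP R0, 9  (cmp 9,9)
JNZ L0: not taken
AND R1, 7 → R1=0&7=0
STORE R6, [208] → M[208]=14
halt.

216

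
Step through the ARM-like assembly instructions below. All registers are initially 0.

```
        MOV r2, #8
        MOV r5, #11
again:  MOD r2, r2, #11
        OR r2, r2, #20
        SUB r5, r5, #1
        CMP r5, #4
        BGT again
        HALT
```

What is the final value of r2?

after MOV r2, #8: r2=8
after MOV r5, #11: r5=11
after MOD r2, r2, #11: r2=8%11=8
after OR r2, r2, #20: r2=8|20=28
after SUB r5, r5, #1: r5=11-1=10
CMP r5, #4  (cmp 10,4)
BGT again: taken
after MOD r2, r2, #11: r2=28%11=6
after OR r2, r2, #20: r2=6|20=22
after SUB r5, r5, #1: r5=10-1=9
CMP r5, #4  (cmp 9,4)
BGT again: taken
after MOD r2, r2, #11: r2=22%11=0
after OR r2, r2, #20: r2=0|20=20
after SUB r5, r5, #1: r5=9-1=8
CMP r5, #4  (cmp 8,4)
BGT again: taken
after MOD r2, r2, #11: r2=20%11=9
after OR r2, r2, #20: r2=9|20=29
after SUB r5, r5, #1: r5=8-1=7
CMP r5, #4  (cmp 7,4)
BGT again: taken
after MOD r2, r2, #11: r2=29%11=7
after OR r2, r2, #20: r2=7|20=23
after SUB r5, r5, #1: r5=7-1=6
CMP r5, #4  (cmp 6,4)
BGT again: taken
after MOD r2, r2, #11: r2=23%11=1
after OR r2, r2, #20: r2=1|20=21
after SUB r5, r5, #1: r5=6-1=5
CMP r5, #4  (cmp 5,4)
BGT again: taken
after MOD r2, r2, #11: r2=21%11=10
after OR r2, r2, #20: r2=10|20=30
after SUB r5, r5, #1: r5=5-1=4
CMP r5, #4  (cmp 4,4)
BGT again: not taken
halt.

30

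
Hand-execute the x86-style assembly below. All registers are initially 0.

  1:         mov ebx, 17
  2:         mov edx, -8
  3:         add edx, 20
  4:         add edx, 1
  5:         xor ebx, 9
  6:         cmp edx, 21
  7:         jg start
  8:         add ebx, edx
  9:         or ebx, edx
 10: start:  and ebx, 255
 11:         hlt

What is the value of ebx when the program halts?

after mov ebx, 17: ebx=17
after mov edx, -8: edx=-8
after add edx, 20: edx=(-8)+20=12
after add edx, 1: edx=12+1=13
after xor ebx, 9: ebx=17^9=24
cmp edx, 21  (cmp 13,21)
jg start: not taken
after add ebx, edx: ebx=24+13=37
after or ebx, edx: ebx=37|13=45
after and ebx, 255: ebx=45&255=45
halt.

45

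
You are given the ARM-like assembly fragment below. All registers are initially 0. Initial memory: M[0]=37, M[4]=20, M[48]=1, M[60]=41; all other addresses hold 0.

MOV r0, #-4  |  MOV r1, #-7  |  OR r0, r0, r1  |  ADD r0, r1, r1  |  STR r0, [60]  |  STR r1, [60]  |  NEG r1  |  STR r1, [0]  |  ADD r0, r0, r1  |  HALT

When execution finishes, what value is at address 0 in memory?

r0=-4
r1=-7
r0=(-4)|(-7)=-3
r0=(-7)+(-7)=-14
STR r0, [60] → M[60]=-14
STR r1, [60] → M[60]=-7
r1=-(-7)=7
STR r1, [0] → M[0]=7
r0=(-14)+7=-7
halt.

7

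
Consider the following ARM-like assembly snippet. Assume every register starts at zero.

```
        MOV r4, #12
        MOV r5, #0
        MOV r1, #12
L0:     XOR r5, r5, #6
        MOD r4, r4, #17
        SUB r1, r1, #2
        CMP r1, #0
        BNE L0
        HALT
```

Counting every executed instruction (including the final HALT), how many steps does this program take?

34

r4=12
r5=0
r1=12
r5=0^6=6
r4=12%17=12
r1=12-2=10
CMP r1, #0  (cmp 10,0)
BNE L0: taken
r5=6^6=0
r4=12%17=12
r1=10-2=8
CMP r1, #0  (cmp 8,0)
BNE L0: taken
r5=0^6=6
r4=12%17=12
r1=8-2=6
CMP r1, #0  (cmp 6,0)
BNE L0: taken
r5=6^6=0
r4=12%17=12
r1=6-2=4
CMP r1, #0  (cmp 4,0)
BNE L0: taken
r5=0^6=6
r4=12%17=12
r1=4-2=2
CMP r1, #0  (cmp 2,0)
BNE L0: taken
r5=6^6=0
r4=12%17=12
r1=2-2=0
CMP r1, #0  (cmp 0,0)
BNE L0: not taken
halt.
Total executed instructions: 34.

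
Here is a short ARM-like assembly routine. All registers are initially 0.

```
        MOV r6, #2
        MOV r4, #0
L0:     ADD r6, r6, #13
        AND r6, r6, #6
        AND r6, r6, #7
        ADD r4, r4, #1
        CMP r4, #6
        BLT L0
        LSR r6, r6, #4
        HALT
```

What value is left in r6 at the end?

0

r6=2
r4=0
r6=2+13=15
r6=15&6=6
r6=6&7=6
r4=0+1=1
CMP r4, #6  (cmp 1,6)
BLT L0: taken
r6=6+13=19
r6=19&6=2
r6=2&7=2
r4=1+1=2
CMP r4, #6  (cmp 2,6)
BLT L0: taken
r6=2+13=15
r6=15&6=6
r6=6&7=6
r4=2+1=3
CMP r4, #6  (cmp 3,6)
BLT L0: taken
r6=6+13=19
r6=19&6=2
r6=2&7=2
r4=3+1=4
CMP r4, #6  (cmp 4,6)
BLT L0: taken
r6=2+13=15
r6=15&6=6
r6=6&7=6
r4=4+1=5
CMP r4, #6  (cmp 5,6)
BLT L0: taken
r6=6+13=19
r6=19&6=2
r6=2&7=2
r4=5+1=6
CMP r4, #6  (cmp 6,6)
BLT L0: not taken
r6=2>>4=0
halt.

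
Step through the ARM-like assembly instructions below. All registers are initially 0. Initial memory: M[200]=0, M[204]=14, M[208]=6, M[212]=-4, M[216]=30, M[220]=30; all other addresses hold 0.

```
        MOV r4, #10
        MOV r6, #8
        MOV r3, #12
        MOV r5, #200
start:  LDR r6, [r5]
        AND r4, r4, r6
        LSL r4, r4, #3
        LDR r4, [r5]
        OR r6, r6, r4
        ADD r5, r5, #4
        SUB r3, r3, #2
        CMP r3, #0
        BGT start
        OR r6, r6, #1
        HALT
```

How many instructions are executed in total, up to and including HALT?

after MOV r4, #10: r4=10
after MOV r6, #8: r6=8
after MOV r3, #12: r3=12
after MOV r5, #200: r5=200
after LDR r6, [r5]: r6=M[200]=0
after AND r4, r4, r6: r4=10&0=0
after LSL r4, r4, #3: r4=0<<3=0
after LDR r4, [r5]: r4=M[200]=0
after OR r6, r6, r4: r6=0|0=0
after ADD r5, r5, #4: r5=200+4=204
after SUB r3, r3, #2: r3=12-2=10
CMP r3, #0  (cmp 10,0)
BGT start: taken
after LDR r6, [r5]: r6=M[204]=14
after AND r4, r4, r6: r4=0&14=0
after LSL r4, r4, #3: r4=0<<3=0
after LDR r4, [r5]: r4=M[204]=14
after OR r6, r6, r4: r6=14|14=14
after ADD r5, r5, #4: r5=204+4=208
after SUB r3, r3, #2: r3=10-2=8
CMP r3, #0  (cmp 8,0)
BGT start: taken
after LDR r6, [r5]: r6=M[208]=6
after AND r4, r4, r6: r4=14&6=6
after LSL r4, r4, #3: r4=6<<3=48
after LDR r4, [r5]: r4=M[208]=6
after OR r6, r6, r4: r6=6|6=6
after ADD r5, r5, #4: r5=208+4=212
after SUB r3, r3, #2: r3=8-2=6
CMP r3, #0  (cmp 6,0)
BGT start: taken
after LDR r6, [r5]: r6=M[212]=-4
after AND r4, r4, r6: r4=6&(-4)=4
after LSL r4, r4, #3: r4=4<<3=32
after LDR r4, [r5]: r4=M[212]=-4
after OR r6, r6, r4: r6=(-4)|(-4)=-4
after ADD r5, r5, #4: r5=212+4=216
after SUB r3, r3, #2: r3=6-2=4
CMP r3, #0  (cmp 4,0)
BGT start: taken
after LDR r6, [r5]: r6=M[216]=30
after AND r4, r4, r6: r4=(-4)&30=28
after LSL r4, r4, #3: r4=28<<3=224
after LDR r4, [r5]: r4=M[216]=30
after OR r6, r6, r4: r6=30|30=30
after ADD r5, r5, #4: r5=216+4=220
after SUB r3, r3, #2: r3=4-2=2
CMP r3, #0  (cmp 2,0)
BGT start: taken
after LDR r6, [r5]: r6=M[220]=30
after AND r4, r4, r6: r4=30&30=30
after LSL r4, r4, #3: r4=30<<3=240
after LDR r4, [r5]: r4=M[220]=30
after OR r6, r6, r4: r6=30|30=30
after ADD r5, r5, #4: r5=220+4=224
after SUB r3, r3, #2: r3=2-2=0
CMP r3, #0  (cmp 0,0)
BGT start: not taken
after OR r6, r6, #1: r6=30|1=31
halt.
Total executed instructions: 60.

60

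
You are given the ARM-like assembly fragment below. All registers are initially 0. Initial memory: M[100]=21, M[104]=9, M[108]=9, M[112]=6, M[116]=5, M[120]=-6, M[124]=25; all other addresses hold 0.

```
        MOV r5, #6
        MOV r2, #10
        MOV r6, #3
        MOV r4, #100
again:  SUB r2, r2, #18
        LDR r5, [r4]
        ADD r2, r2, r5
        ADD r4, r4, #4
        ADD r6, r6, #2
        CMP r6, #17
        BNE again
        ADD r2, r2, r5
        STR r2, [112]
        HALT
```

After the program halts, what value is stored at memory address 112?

r5=6
r2=10
r6=3
r4=100
r2=10-18=-8
r5=M[100]=21
r2=(-8)+21=13
r4=100+4=104
r6=3+2=5
CMP r6, #17  (cmp 5,17)
BNE again: taken
r2=13-18=-5
r5=M[104]=9
r2=(-5)+9=4
r4=104+4=108
r6=5+2=7
CMP r6, #17  (cmp 7,17)
BNE again: taken
r2=4-18=-14
r5=M[108]=9
r2=(-14)+9=-5
r4=108+4=112
r6=7+2=9
CMP r6, #17  (cmp 9,17)
BNE again: taken
r2=(-5)-18=-23
r5=M[112]=6
r2=(-23)+6=-17
r4=112+4=116
r6=9+2=11
CMP r6, #17  (cmp 11,17)
BNE again: taken
r2=(-17)-18=-35
r5=M[116]=5
r2=(-35)+5=-30
r4=116+4=120
r6=11+2=13
CMP r6, #17  (cmp 13,17)
BNE again: taken
r2=(-30)-18=-48
r5=M[120]=-6
r2=(-48)+(-6)=-54
r4=120+4=124
r6=13+2=15
CMP r6, #17  (cmp 15,17)
BNE again: taken
r2=(-54)-18=-72
r5=M[124]=25
r2=(-72)+25=-47
r4=124+4=128
r6=15+2=17
CMP r6, #17  (cmp 17,17)
BNE again: not taken
r2=(-47)+25=-22
STR r2, [112] → M[112]=-22
halt.

-22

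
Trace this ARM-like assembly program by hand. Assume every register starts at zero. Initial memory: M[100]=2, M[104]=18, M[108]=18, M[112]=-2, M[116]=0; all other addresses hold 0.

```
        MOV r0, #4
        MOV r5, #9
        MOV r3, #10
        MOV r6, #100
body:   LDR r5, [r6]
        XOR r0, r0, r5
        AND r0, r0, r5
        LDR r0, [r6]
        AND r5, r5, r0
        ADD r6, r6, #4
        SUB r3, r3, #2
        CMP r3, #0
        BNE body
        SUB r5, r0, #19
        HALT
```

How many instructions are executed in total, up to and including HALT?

MOV r0, #4 → r0=4
MOV r5, #9 → r5=9
MOV r3, #10 → r3=10
MOV r6, #100 → r6=100
LDR r5, [r6] → r5=M[100]=2
XOR r0, r0, r5 → r0=4^2=6
AND r0, r0, r5 → r0=6&2=2
LDR r0, [r6] → r0=M[100]=2
AND r5, r5, r0 → r5=2&2=2
ADD r6, r6, #4 → r6=100+4=104
SUB r3, r3, #2 → r3=10-2=8
CMP r3, #0  (cmp 8,0)
BNE body: taken
LDR r5, [r6] → r5=M[104]=18
XOR r0, r0, r5 → r0=2^18=16
AND r0, r0, r5 → r0=16&18=16
LDR r0, [r6] → r0=M[104]=18
AND r5, r5, r0 → r5=18&18=18
ADD r6, r6, #4 → r6=104+4=108
SUB r3, r3, #2 → r3=8-2=6
CMP r3, #0  (cmp 6,0)
BNE body: taken
LDR r5, [r6] → r5=M[108]=18
XOR r0, r0, r5 → r0=18^18=0
AND r0, r0, r5 → r0=0&18=0
LDR r0, [r6] → r0=M[108]=18
AND r5, r5, r0 → r5=18&18=18
ADD r6, r6, #4 → r6=108+4=112
SUB r3, r3, #2 → r3=6-2=4
CMP r3, #0  (cmp 4,0)
BNE body: taken
LDR r5, [r6] → r5=M[112]=-2
XOR r0, r0, r5 → r0=18^(-2)=-20
AND r0, r0, r5 → r0=(-20)&(-2)=-20
LDR r0, [r6] → r0=M[112]=-2
AND r5, r5, r0 → r5=(-2)&(-2)=-2
ADD r6, r6, #4 → r6=112+4=116
SUB r3, r3, #2 → r3=4-2=2
CMP r3, #0  (cmp 2,0)
BNE body: taken
LDR r5, [r6] → r5=M[116]=0
XOR r0, r0, r5 → r0=(-2)^0=-2
AND r0, r0, r5 → r0=(-2)&0=0
LDR r0, [r6] → r0=M[116]=0
AND r5, r5, r0 → r5=0&0=0
ADD r6, r6, #4 → r6=116+4=120
SUB r3, r3, #2 → r3=2-2=0
CMP r3, #0  (cmp 0,0)
BNE body: not taken
SUB r5, r0, #19 → r5=0-19=-19
halt.
Total executed instructions: 51.

51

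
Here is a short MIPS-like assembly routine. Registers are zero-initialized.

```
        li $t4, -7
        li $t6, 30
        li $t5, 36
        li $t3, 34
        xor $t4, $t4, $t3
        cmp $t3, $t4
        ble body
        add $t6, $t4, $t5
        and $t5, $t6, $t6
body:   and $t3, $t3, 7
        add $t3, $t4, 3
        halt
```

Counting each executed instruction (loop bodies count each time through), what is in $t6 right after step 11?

-1

li $t4, -7 → $t4=-7
li $t6, 30 → $t6=30
li $t5, 36 → $t5=36
li $t3, 34 → $t3=34
xor $t4, $t4, $t3 → $t4=(-7)^34=-37
cmp $t3, $t4  (cmp 34,-37)
ble body: not taken
add $t6, $t4, $t5 → $t6=(-37)+36=-1
and $t5, $t6, $t6 → $t5=(-1)&(-1)=-1
and $t3, $t3, 7 → $t3=34&7=2
add $t3, $t4, 3 → $t3=(-37)+3=-34
After step 11: $t6 = -1.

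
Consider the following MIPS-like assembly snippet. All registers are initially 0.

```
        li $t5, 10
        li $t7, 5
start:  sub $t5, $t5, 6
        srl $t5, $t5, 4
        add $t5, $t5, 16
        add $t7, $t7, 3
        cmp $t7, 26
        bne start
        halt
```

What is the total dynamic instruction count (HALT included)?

45

$t5=10
$t7=5
$t5=10-6=4
$t5=4>>4=0
$t5=0+16=16
$t7=5+3=8
cmp $t7, 26  (cmp 8,26)
bne start: taken
$t5=16-6=10
$t5=10>>4=0
$t5=0+16=16
$t7=8+3=11
cmp $t7, 26  (cmp 11,26)
bne start: taken
$t5=16-6=10
$t5=10>>4=0
$t5=0+16=16
$t7=11+3=14
cmp $t7, 26  (cmp 14,26)
bne start: taken
$t5=16-6=10
$t5=10>>4=0
$t5=0+16=16
$t7=14+3=17
cmp $t7, 26  (cmp 17,26)
bne start: taken
$t5=16-6=10
$t5=10>>4=0
$t5=0+16=16
$t7=17+3=20
cmp $t7, 26  (cmp 20,26)
bne start: taken
$t5=16-6=10
$t5=10>>4=0
$t5=0+16=16
$t7=20+3=23
cmp $t7, 26  (cmp 23,26)
bne start: taken
$t5=16-6=10
$t5=10>>4=0
$t5=0+16=16
$t7=23+3=26
cmp $t7, 26  (cmp 26,26)
bne start: not taken
halt.
Total executed instructions: 45.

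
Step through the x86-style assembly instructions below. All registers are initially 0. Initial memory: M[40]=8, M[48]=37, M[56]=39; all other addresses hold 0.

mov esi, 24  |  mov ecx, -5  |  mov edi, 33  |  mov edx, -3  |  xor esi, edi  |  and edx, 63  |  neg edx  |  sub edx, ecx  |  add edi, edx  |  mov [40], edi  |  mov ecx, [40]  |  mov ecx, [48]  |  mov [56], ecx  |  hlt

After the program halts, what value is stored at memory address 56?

37

esi=24
ecx=-5
edi=33
edx=-3
esi=24^33=57
edx=(-3)&63=61
edx=-(61)=-61
edx=(-61)-(-5)=-56
edi=33+(-56)=-23
mov [40], edi → M[40]=-23
ecx=M[40]=-23
ecx=M[48]=37
mov [56], ecx → M[56]=37
halt.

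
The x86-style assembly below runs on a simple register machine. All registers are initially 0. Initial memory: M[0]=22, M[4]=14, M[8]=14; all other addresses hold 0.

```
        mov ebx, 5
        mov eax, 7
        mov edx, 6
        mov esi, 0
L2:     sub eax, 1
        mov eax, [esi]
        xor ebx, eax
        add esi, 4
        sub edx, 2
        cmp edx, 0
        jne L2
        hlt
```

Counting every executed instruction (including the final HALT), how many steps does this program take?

26

after mov ebx, 5: ebx=5
after mov eax, 7: eax=7
after mov edx, 6: edx=6
after mov esi, 0: esi=0
after sub eax, 1: eax=7-1=6
after mov eax, [esi]: eax=M[0]=22
after xor ebx, eax: ebx=5^22=19
after add esi, 4: esi=0+4=4
after sub edx, 2: edx=6-2=4
cmp edx, 0  (cmp 4,0)
jne L2: taken
after sub eax, 1: eax=22-1=21
after mov eax, [esi]: eax=M[4]=14
after xor ebx, eax: ebx=19^14=29
after add esi, 4: esi=4+4=8
after sub edx, 2: edx=4-2=2
cmp edx, 0  (cmp 2,0)
jne L2: taken
after sub eax, 1: eax=14-1=13
after mov eax, [esi]: eax=M[8]=14
after xor ebx, eax: ebx=29^14=19
after add esi, 4: esi=8+4=12
after sub edx, 2: edx=2-2=0
cmp edx, 0  (cmp 0,0)
jne L2: not taken
halt.
Total executed instructions: 26.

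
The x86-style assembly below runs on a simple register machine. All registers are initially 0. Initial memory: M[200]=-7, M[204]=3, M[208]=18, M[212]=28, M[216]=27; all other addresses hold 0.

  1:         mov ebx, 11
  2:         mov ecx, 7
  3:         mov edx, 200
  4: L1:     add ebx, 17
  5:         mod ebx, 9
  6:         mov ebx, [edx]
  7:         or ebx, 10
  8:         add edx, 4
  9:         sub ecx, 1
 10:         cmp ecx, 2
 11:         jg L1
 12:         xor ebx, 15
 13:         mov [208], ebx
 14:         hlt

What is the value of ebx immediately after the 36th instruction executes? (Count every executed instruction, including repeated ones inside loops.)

after mov ebx, 11: ebx=11
after mov ecx, 7: ecx=7
after mov edx, 200: edx=200
after add ebx, 17: ebx=11+17=28
after mod ebx, 9: ebx=28%9=1
after mov ebx, [edx]: ebx=M[200]=-7
after or ebx, 10: ebx=(-7)|10=-5
after add edx, 4: edx=200+4=204
after sub ecx, 1: ecx=7-1=6
cmp ecx, 2  (cmp 6,2)
jg L1: taken
after add ebx, 17: ebx=(-5)+17=12
after mod ebx, 9: ebx=12%9=3
after mov ebx, [edx]: ebx=M[204]=3
after or ebx, 10: ebx=3|10=11
after add edx, 4: edx=204+4=208
after sub ecx, 1: ecx=6-1=5
cmp ecx, 2  (cmp 5,2)
jg L1: taken
after add ebx, 17: ebx=11+17=28
after mod ebx, 9: ebx=28%9=1
after mov ebx, [edx]: ebx=M[208]=18
after or ebx, 10: ebx=18|10=26
after add edx, 4: edx=208+4=212
after sub ecx, 1: ecx=5-1=4
cmp ecx, 2  (cmp 4,2)
jg L1: taken
after add ebx, 17: ebx=26+17=43
after mod ebx, 9: ebx=43%9=7
after mov ebx, [edx]: ebx=M[212]=28
after or ebx, 10: ebx=28|10=30
after add edx, 4: edx=212+4=216
after sub ecx, 1: ecx=4-1=3
cmp ecx, 2  (cmp 3,2)
jg L1: taken
after add ebx, 17: ebx=30+17=47
After step 36: ebx = 47.

47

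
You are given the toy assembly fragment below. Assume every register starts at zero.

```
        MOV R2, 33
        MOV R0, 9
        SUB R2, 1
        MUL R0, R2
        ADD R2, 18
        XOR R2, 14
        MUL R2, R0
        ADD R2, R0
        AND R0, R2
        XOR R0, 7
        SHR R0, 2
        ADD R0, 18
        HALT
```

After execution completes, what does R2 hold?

after MOV R2, 33: R2=33
after MOV R0, 9: R0=9
after SUB R2, 1: R2=33-1=32
after MUL R0, R2: R0=9*32=288
after ADD R2, 18: R2=32+18=50
after XOR R2, 14: R2=50^14=60
after MUL R2, R0: R2=60*288=17280
after ADD R2, R0: R2=17280+288=17568
after AND R0, R2: R0=288&17568=32
after XOR R0, 7: R0=32^7=39
after SHR R0, 2: R0=39>>2=9
after ADD R0, 18: R0=9+18=27
halt.

17568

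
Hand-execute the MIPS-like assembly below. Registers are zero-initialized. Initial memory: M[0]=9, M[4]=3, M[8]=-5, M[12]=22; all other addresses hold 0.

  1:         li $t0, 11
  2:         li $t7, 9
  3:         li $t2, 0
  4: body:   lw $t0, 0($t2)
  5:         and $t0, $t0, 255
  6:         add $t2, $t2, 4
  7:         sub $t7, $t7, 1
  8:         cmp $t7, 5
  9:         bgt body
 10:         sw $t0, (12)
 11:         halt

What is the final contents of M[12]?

22

$t0=11
$t7=9
$t2=0
$t0=M[0]=9
$t0=9&255=9
$t2=0+4=4
$t7=9-1=8
cmp $t7, 5  (cmp 8,5)
bgt body: taken
$t0=M[4]=3
$t0=3&255=3
$t2=4+4=8
$t7=8-1=7
cmp $t7, 5  (cmp 7,5)
bgt body: taken
$t0=M[8]=-5
$t0=(-5)&255=251
$t2=8+4=12
$t7=7-1=6
cmp $t7, 5  (cmp 6,5)
bgt body: taken
$t0=M[12]=22
$t0=22&255=22
$t2=12+4=16
$t7=6-1=5
cmp $t7, 5  (cmp 5,5)
bgt body: not taken
sw $t0, (12) → M[12]=22
halt.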